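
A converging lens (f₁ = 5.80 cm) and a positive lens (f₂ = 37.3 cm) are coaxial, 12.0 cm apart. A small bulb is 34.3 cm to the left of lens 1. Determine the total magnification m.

m = -0.235

Lens 1: 1/d_i1 = 1/(5.80) − 1/(34.3) = 0.1433, so d_i1 = 6.980 cm; m₁ = −d_i1/d_o1 = -0.2035.
d_o2 = 12.0 − (6.980) = 5.020 cm.
Lens 2: 1/d_i2 = 1/(37.3) − 1/(5.020) = -0.1724, so d_i2 = -5.801 cm; m₂ = −d_i2/d_o2 = +1.156.
m = m₁·m₂ = (-0.2035)(+1.156) = -0.235.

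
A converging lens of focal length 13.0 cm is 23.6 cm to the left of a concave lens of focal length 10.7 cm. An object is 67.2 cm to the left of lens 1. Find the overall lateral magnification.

Lens 1: 1/d_i1 = 1/(13.0) − 1/(67.2) = 0.06204, so d_i1 = 16.12 cm; m₁ = −d_i1/d_o1 = -0.2399.
d_o2 = 23.6 − (16.12) = 7.480 cm.
f₂ = −10.7 cm (diverging).
Lens 2: 1/d_i2 = 1/(-10.7) − 1/(7.480) = -0.2271, so d_i2 = -4.402 cm; m₂ = −d_i2/d_o2 = +0.5886.
m = m₁·m₂ = (-0.2399)(+0.5886) = -0.141.

m = -0.141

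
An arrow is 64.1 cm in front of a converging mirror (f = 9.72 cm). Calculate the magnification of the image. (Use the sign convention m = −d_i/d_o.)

1/d_i = 1/f − 1/d_o = 1/(9.720) − 1/(64.1) = 0.08728, so d_i = 11.46 cm.
m = −d_i/d_o = −(11.46)/(64.1) = -0.179.
The image is real, inverted and reduced, in front of the mirror.

m = -0.179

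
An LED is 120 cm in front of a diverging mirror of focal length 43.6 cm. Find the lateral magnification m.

For a diverging mirror, f = -43.6 cm.
1/d_i = 1/f − 1/d_o = 1/(-43.60) − 1/(120) = -0.03127, so d_i = -31.98 cm.
m = −d_i/d_o = −(-31.98)/(120) = +0.267.
The image is virtual, upright and reduced, behind the mirror.

m = +0.267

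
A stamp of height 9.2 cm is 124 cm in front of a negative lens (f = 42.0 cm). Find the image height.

For a negative lens, f = -42.0 cm.
1/d_i = 1/f − 1/d_o = 1/(-42.00) − 1/(124) = -0.03187, so d_i = -31.37 cm.
m = −d_i/d_o = +0.2530.
|h_i| = |m|·h_o = 0.2530 × 9.2 = 2.33 cm. The image is virtual, upright and reduced, on the same side as the object.

2.33 cm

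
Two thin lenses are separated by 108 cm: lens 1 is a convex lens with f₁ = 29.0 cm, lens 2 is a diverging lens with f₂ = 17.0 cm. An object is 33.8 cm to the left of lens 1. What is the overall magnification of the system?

Lens 1: 1/d_i1 = 1/(29.0) − 1/(33.8) = 0.004897, so d_i1 = 204.2 cm; m₁ = −d_i1/d_o1 = -6.041.
d_o2 = 108 − (204.2) = -96.20 cm (virtual object).
f₂ = −17.0 cm (diverging).
Lens 2: 1/d_i2 = 1/(-17.0) − 1/(-96.20) = -0.04843, so d_i2 = -20.65 cm; m₂ = −d_i2/d_o2 = -0.2146.
m = m₁·m₂ = (-6.041)(-0.2146) = +1.30.

m = +1.30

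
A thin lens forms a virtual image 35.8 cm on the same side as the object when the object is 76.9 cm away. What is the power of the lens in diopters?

P = -1.49 D

Virtual image ⇒ d_i = −35.8 cm.
1/f = 1/d_o + 1/d_i = 1/(76.9) + 1/(-35.8) = -0.01493 cm⁻¹.
f = -66.98 cm = -0.6698 m, so P = 1/f = -1.49 D.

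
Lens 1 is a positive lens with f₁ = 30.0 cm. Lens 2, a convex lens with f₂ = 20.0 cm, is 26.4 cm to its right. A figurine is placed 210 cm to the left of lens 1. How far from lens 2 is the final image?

Lens 1: 1/d_i1 = 1/f₁ − 1/d_o1 = 1/(30.0) − 1/(210) = 0.02857, so d_i1 = 35.00 cm.
The intermediate image is 35.00 cm to the right of lens 1, which lies 8.600 cm to the right of lens 2 — a virtual object — so d_o2 = −8.600 cm.
Lens 2: 1/d_i2 = 1/f₂ − 1/d_o2 = 1/(20.0) − 1/(-8.600) = 0.1663, so d_i2 = 6.01 cm.
The final image is real, 6.01 cm to the right of lens 2 (overall magnification ≈ -0.12).

6.01 cm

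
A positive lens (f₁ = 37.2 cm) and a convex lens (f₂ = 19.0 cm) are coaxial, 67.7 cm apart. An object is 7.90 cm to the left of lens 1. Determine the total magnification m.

m = -0.411

Lens 1: 1/d_i1 = 1/(37.2) − 1/(7.90) = -0.09970, so d_i1 = -10.03 cm; m₁ = −d_i1/d_o1 = +1.270.
d_o2 = 67.7 − (-10.03) = 77.73 cm.
Lens 2: 1/d_i2 = 1/(19.0) − 1/(77.73) = 0.03977, so d_i2 = 25.15 cm; m₂ = −d_i2/d_o2 = -0.3235.
m = m₁·m₂ = (+1.270)(-0.3235) = -0.411.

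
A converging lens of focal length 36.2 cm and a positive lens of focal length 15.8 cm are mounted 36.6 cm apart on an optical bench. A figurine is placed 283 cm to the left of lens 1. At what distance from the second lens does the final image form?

Lens 1: 1/d_i1 = 1/f₁ − 1/d_o1 = 1/(36.2) − 1/(283) = 0.02409, so d_i1 = 41.51 cm.
The intermediate image is 41.51 cm to the right of lens 1, which lies 4.910 cm to the right of lens 2 — a virtual object — so d_o2 = −4.910 cm.
Lens 2: 1/d_i2 = 1/f₂ − 1/d_o2 = 1/(15.8) − 1/(-4.910) = 0.2670, so d_i2 = 3.75 cm.
The final image is real, 3.75 cm to the right of lens 2 (overall magnification ≈ -0.11).

3.75 cm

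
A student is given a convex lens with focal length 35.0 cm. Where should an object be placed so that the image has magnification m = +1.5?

m = −d_i/d_o ⇒ d_i = −m·d_o.
1/f = 1/d_o + 1/d_i = 1/d_o − 1/(m·d_o) = (1 − 1/m)/d_o, so d_o = f(1 − 1/m) = (35.00)(1 − 1/(+1.5)) = 11.7 cm.

11.7 cm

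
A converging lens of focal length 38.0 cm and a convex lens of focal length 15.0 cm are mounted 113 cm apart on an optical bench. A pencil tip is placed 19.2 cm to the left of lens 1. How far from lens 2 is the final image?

Lens 1: 1/d_i1 = 1/f₁ − 1/d_o1 = 1/(38.0) − 1/(19.2) = -0.02577, so d_i1 = -38.81 cm.
The intermediate image is 38.81 cm to the left of lens 1 (virtual), which is 113 − (-38.81) = 151.8 cm to the left of lens 2, so d_o2 = +151.8 cm.
Lens 2: 1/d_i2 = 1/f₂ − 1/d_o2 = 1/(15.0) − 1/(151.8) = 0.06008, so d_i2 = 16.6 cm.
The final image is real, 16.6 cm to the right of lens 2 (overall magnification ≈ -0.22).

16.6 cm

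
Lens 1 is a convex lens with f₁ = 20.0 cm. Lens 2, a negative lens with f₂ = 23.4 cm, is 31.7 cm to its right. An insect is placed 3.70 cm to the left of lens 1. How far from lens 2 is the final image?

14.2 cm

Lens 1: 1/d_i1 = 1/f₁ − 1/d_o1 = 1/(20.0) − 1/(3.70) = -0.2203, so d_i1 = -4.540 cm.
The intermediate image is 4.540 cm to the left of lens 1 (virtual), which is 31.7 − (-4.540) = 36.24 cm to the left of lens 2, so d_o2 = +36.24 cm.
Lens 2 is diverging, so f₂ = −23.4 cm.
Lens 2: 1/d_i2 = 1/f₂ − 1/d_o2 = 1/(-23.4) − 1/(36.24) = -0.07033, so d_i2 = -14.2 cm.
The final image is virtual, 14.2 cm to the left of lens 2 (overall magnification ≈ 0.48).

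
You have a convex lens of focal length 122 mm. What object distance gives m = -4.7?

m = −d_i/d_o ⇒ d_i = −m·d_o.
1/f = 1/d_o + 1/d_i = 1/d_o − 1/(m·d_o) = (1 − 1/m)/d_o, so d_o = f(1 − 1/m) = (122.0)(1 − 1/(-4.7)) = 148 mm.

148 mm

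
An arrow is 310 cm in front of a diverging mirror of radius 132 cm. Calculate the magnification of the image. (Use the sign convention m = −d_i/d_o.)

m = +0.176

f = R/2 = 132/2 = 66.00 cm; for a diverging mirror, f = -66.00 cm.
1/d_i = 1/f − 1/d_o = 1/(-66.00) − 1/(310) = -0.01838, so d_i = -54.41 cm.
m = −d_i/d_o = −(-54.41)/(310) = +0.176.
The image is virtual, upright and reduced, behind the mirror.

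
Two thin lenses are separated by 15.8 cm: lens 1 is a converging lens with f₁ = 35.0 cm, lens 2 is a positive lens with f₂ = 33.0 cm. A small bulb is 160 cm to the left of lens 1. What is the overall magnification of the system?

Lens 1: 1/d_i1 = 1/(35.0) − 1/(160) = 0.02232, so d_i1 = 44.80 cm; m₁ = −d_i1/d_o1 = -0.2800.
d_o2 = 15.8 − (44.80) = -29.00 cm (virtual object).
Lens 2: 1/d_i2 = 1/(33.0) − 1/(-29.00) = 0.06479, so d_i2 = 15.44 cm; m₂ = −d_i2/d_o2 = +0.5323.
m = m₁·m₂ = (-0.2800)(+0.5323) = -0.149.

m = -0.149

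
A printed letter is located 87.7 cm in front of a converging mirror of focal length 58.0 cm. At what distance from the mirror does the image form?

171 cm

Mirror equation: 1/d_i = 1/f − 1/d_o = 1/(58.00) − 1/(87.7) = 0.01724 − 0.01140 = 0.005839, so d_i = 171 cm.
The image is real, inverted and enlarged, in front of the mirror.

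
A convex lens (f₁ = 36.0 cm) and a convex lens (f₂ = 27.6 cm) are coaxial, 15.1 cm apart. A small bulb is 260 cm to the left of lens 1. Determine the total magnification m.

Lens 1: 1/d_i1 = 1/(36.0) − 1/(260) = 0.02393, so d_i1 = 41.79 cm; m₁ = −d_i1/d_o1 = -0.1607.
d_o2 = 15.1 − (41.79) = -26.69 cm (virtual object).
Lens 2: 1/d_i2 = 1/(27.6) − 1/(-26.69) = 0.07370, so d_i2 = 13.57 cm; m₂ = −d_i2/d_o2 = +0.5084.
m = m₁·m₂ = (-0.1607)(+0.5084) = -0.0817.

m = -0.0817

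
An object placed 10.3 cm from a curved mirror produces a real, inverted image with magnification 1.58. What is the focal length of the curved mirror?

f = 6.31 cm (concave)

m = −d_i/d_o ⇒ d_i = −m·d_o = −(-1.58)·(10.3) = 16.27 cm.
1/f = 1/d_o + 1/d_i = 1/(10.3) + 1/(16.27) = 0.1586, so f = 6.31 cm.
Since f is positive, the curved mirror is concave.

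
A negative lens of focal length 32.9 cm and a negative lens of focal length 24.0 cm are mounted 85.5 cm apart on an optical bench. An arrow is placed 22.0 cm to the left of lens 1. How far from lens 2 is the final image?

19.3 cm

Lens 1 is diverging, so f₁ = −32.9 cm.
Lens 1: 1/d_i1 = 1/f₁ − 1/d_o1 = 1/(-32.9) − 1/(22.0) = -0.07585, so d_i1 = -13.18 cm.
The intermediate image is 13.18 cm to the left of lens 1 (virtual), which is 85.5 − (-13.18) = 98.68 cm to the left of lens 2, so d_o2 = +98.68 cm.
Lens 2 is diverging, so f₂ = −24.0 cm.
Lens 2: 1/d_i2 = 1/f₂ − 1/d_o2 = 1/(-24.0) − 1/(98.68) = -0.05180, so d_i2 = -19.3 cm.
The final image is virtual, 19.3 cm to the left of lens 2 (overall magnification ≈ 0.12).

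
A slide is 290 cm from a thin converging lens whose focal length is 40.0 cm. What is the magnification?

m = -0.160

1/d_i = 1/f − 1/d_o = 1/(40.00) − 1/(290) = 0.02155, so d_i = 46.40 cm.
m = −d_i/d_o = −(46.40)/(290) = -0.160.
The image is real, inverted and reduced, on the far side of the lens.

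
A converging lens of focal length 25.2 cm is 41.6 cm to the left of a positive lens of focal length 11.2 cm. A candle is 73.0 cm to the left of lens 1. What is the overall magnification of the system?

Lens 1: 1/d_i1 = 1/(25.2) − 1/(73.0) = 0.02598, so d_i1 = 38.49 cm; m₁ = −d_i1/d_o1 = -0.5273.
d_o2 = 41.6 − (38.49) = 3.110 cm.
Lens 2: 1/d_i2 = 1/(11.2) − 1/(3.110) = -0.2323, so d_i2 = -4.306 cm; m₂ = −d_i2/d_o2 = +1.384.
m = m₁·m₂ = (-0.5273)(+1.384) = -0.730.

m = -0.730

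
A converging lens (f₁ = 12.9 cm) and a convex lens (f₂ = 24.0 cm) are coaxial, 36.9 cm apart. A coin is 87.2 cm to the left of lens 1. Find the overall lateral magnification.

m = -1.86

Lens 1: 1/d_i1 = 1/(12.9) − 1/(87.2) = 0.06605, so d_i1 = 15.14 cm; m₁ = −d_i1/d_o1 = -0.1736.
d_o2 = 36.9 − (15.14) = 21.76 cm.
Lens 2: 1/d_i2 = 1/(24.0) − 1/(21.76) = -0.004289, so d_i2 = -233.1 cm; m₂ = −d_i2/d_o2 = +10.71.
m = m₁·m₂ = (-0.1736)(+10.71) = -1.86.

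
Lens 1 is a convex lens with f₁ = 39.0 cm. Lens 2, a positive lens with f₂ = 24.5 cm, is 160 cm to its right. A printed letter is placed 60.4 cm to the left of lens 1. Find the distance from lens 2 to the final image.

48.1 cm

Lens 1: 1/d_i1 = 1/f₁ − 1/d_o1 = 1/(39.0) − 1/(60.4) = 0.009085, so d_i1 = 110.1 cm.
The intermediate image is 110.1 cm to the right of lens 1, which is 160 − (110.1) = 49.90 cm to the left of lens 2, so d_o2 = +49.90 cm.
Lens 2: 1/d_i2 = 1/f₂ − 1/d_o2 = 1/(24.5) − 1/(49.90) = 0.02078, so d_i2 = 48.1 cm.
The final image is real, 48.1 cm to the right of lens 2 (overall magnification ≈ 1.8).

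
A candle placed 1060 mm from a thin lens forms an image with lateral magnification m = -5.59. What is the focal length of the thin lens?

f = 899 mm (converging)

m = −d_i/d_o ⇒ d_i = −m·d_o = −(-5.59)·(1060) = 5925 mm.
1/f = 1/d_o + 1/d_i = 1/(1060) + 1/(5925) = 0.001112, so f = 899 mm.
Since f is positive, the thin lens is converging.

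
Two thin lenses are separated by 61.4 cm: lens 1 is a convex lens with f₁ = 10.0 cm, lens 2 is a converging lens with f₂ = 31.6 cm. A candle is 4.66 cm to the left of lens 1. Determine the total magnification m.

m = -1.54

Lens 1: 1/d_i1 = 1/(10.0) − 1/(4.66) = -0.1146, so d_i1 = -8.727 cm; m₁ = −d_i1/d_o1 = +1.873.
d_o2 = 61.4 − (-8.727) = 70.13 cm.
Lens 2: 1/d_i2 = 1/(31.6) − 1/(70.13) = 0.01739, so d_i2 = 57.52 cm; m₂ = −d_i2/d_o2 = -0.8201.
m = m₁·m₂ = (+1.873)(-0.8201) = -1.54.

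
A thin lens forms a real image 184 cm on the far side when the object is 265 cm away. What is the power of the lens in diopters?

d_i = +184 cm.
1/f = 1/d_o + 1/d_i = 1/(265) + 1/(184) = 0.009208 cm⁻¹.
f = 108.6 cm = 1.086 m, so P = 1/f = +0.921 D.

P = +0.921 D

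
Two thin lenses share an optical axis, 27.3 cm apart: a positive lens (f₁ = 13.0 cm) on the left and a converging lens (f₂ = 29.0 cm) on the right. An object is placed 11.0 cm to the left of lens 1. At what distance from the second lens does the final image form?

41.0 cm

Lens 1: 1/d_i1 = 1/f₁ − 1/d_o1 = 1/(13.0) − 1/(11.0) = -0.01399, so d_i1 = -71.50 cm.
The intermediate image is 71.50 cm to the left of lens 1 (virtual), which is 27.3 − (-71.50) = 98.80 cm to the left of lens 2, so d_o2 = +98.80 cm.
Lens 2: 1/d_i2 = 1/f₂ − 1/d_o2 = 1/(29.0) − 1/(98.80) = 0.02436, so d_i2 = 41.0 cm.
The final image is real, 41.0 cm to the right of lens 2 (overall magnification ≈ -2.7).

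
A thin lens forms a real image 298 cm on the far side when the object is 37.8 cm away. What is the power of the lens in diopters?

P = +2.98 D

d_i = +298 cm.
1/f = 1/d_o + 1/d_i = 1/(37.8) + 1/(298) = 0.02981 cm⁻¹.
f = 33.54 cm = 0.3354 m, so P = 1/f = +2.98 D.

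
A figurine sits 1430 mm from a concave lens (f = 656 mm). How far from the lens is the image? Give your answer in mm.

450 mm

For a concave lens, f = -656 mm.
Thin-lens equation: 1/v = 1/f − 1/u = 1/(-656.0) − 1/(1430) = -0.001524 − 0.0006993 = -0.002224, so v = -450 mm.
The image is virtual, upright and reduced, on the same side as the object.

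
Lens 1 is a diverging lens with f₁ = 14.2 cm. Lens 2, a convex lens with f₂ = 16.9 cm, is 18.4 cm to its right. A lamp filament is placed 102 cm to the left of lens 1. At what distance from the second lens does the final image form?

Lens 1 is diverging, so f₁ = −14.2 cm.
Lens 1: 1/d_i1 = 1/f₁ − 1/d_o1 = 1/(-14.2) − 1/(102) = -0.08023, so d_i1 = -12.46 cm.
The intermediate image is 12.46 cm to the left of lens 1 (virtual), which is 18.4 − (-12.46) = 30.86 cm to the left of lens 2, so d_o2 = +30.86 cm.
Lens 2: 1/d_i2 = 1/f₂ − 1/d_o2 = 1/(16.9) − 1/(30.86) = 0.02677, so d_i2 = 37.4 cm.
The final image is real, 37.4 cm to the right of lens 2 (overall magnification ≈ -0.15).

37.4 cm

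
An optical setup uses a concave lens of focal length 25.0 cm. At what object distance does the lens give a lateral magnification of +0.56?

19.6 cm

For a concave lens, f = -25.0 cm.
m = −d_i/d_o ⇒ d_i = −m·d_o.
1/f = 1/d_o + 1/d_i = 1/d_o − 1/(m·d_o) = (1 − 1/m)/d_o, so d_o = f(1 − 1/m) = (-25.00)(1 − 1/(+0.56)) = 19.6 cm.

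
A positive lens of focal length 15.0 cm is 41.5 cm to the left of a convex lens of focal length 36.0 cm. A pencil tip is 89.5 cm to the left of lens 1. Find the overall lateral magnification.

Lens 1: 1/d_i1 = 1/(15.0) − 1/(89.5) = 0.05549, so d_i1 = 18.02 cm; m₁ = −d_i1/d_o1 = -0.2013.
d_o2 = 41.5 − (18.02) = 23.48 cm.
Lens 2: 1/d_i2 = 1/(36.0) − 1/(23.48) = -0.01481, so d_i2 = -67.51 cm; m₂ = −d_i2/d_o2 = +2.875.
m = m₁·m₂ = (-0.2013)(+2.875) = -0.579.

m = -0.579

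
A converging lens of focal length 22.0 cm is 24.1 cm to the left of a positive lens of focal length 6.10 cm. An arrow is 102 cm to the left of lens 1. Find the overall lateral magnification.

m = -0.167

Lens 1: 1/d_i1 = 1/(22.0) − 1/(102) = 0.03565, so d_i1 = 28.05 cm; m₁ = −d_i1/d_o1 = -0.2750.
d_o2 = 24.1 − (28.05) = -3.950 cm (virtual object).
Lens 2: 1/d_i2 = 1/(6.10) − 1/(-3.950) = 0.4171, so d_i2 = 2.398 cm; m₂ = −d_i2/d_o2 = +0.6070.
m = m₁·m₂ = (-0.2750)(+0.6070) = -0.167.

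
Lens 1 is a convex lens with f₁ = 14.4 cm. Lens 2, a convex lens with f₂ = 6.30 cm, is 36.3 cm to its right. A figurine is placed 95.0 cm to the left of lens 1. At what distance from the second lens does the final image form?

9.35 cm

Lens 1: 1/d_i1 = 1/f₁ − 1/d_o1 = 1/(14.4) − 1/(95.0) = 0.05892, so d_i1 = 16.97 cm.
The intermediate image is 16.97 cm to the right of lens 1, which is 36.3 − (16.97) = 19.33 cm to the left of lens 2, so d_o2 = +19.33 cm.
Lens 2: 1/d_i2 = 1/f₂ − 1/d_o2 = 1/(6.30) − 1/(19.33) = 0.1070, so d_i2 = 9.35 cm.
The final image is real, 9.35 cm to the right of lens 2 (overall magnification ≈ 0.086).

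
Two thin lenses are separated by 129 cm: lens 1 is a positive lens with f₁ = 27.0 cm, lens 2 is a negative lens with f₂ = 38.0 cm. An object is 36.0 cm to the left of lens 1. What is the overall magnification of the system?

m = -1.93

Lens 1: 1/d_i1 = 1/(27.0) − 1/(36.0) = 0.009259, so d_i1 = 108.0 cm; m₁ = −d_i1/d_o1 = -3.000.
d_o2 = 129 − (108.0) = 21.00 cm.
f₂ = −38.0 cm (diverging).
Lens 2: 1/d_i2 = 1/(-38.0) − 1/(21.00) = -0.07393, so d_i2 = -13.53 cm; m₂ = −d_i2/d_o2 = +0.6441.
m = m₁·m₂ = (-3.000)(+0.6441) = -1.93.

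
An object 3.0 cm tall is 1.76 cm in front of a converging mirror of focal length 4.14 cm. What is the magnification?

m = +1.74

1/d_i = 1/f − 1/d_o = 1/(4.140) − 1/(1.76) = -0.3266, so d_i = -3.062 cm.
m = −d_i/d_o = −(-3.062)/(1.76) = +1.74.
The image is virtual, upright and enlarged, behind the mirror.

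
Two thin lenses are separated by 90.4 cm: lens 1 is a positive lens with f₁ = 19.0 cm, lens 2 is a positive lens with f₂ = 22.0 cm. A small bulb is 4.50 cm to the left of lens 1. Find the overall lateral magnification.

m = -0.388

Lens 1: 1/d_i1 = 1/(19.0) − 1/(4.50) = -0.1696, so d_i1 = -5.897 cm; m₁ = −d_i1/d_o1 = +1.310.
d_o2 = 90.4 − (-5.897) = 96.30 cm.
Lens 2: 1/d_i2 = 1/(22.0) − 1/(96.30) = 0.03507, so d_i2 = 28.51 cm; m₂ = −d_i2/d_o2 = -0.2961.
m = m₁·m₂ = (+1.310)(-0.2961) = -0.388.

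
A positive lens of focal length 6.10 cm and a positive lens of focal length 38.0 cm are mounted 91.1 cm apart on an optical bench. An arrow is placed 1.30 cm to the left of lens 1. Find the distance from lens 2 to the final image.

Lens 1: 1/d_i1 = 1/f₁ − 1/d_o1 = 1/(6.10) − 1/(1.30) = -0.6053, so d_i1 = -1.652 cm.
The intermediate image is 1.652 cm to the left of lens 1 (virtual), which is 91.1 − (-1.652) = 92.75 cm to the left of lens 2, so d_o2 = +92.75 cm.
Lens 2: 1/d_i2 = 1/f₂ − 1/d_o2 = 1/(38.0) − 1/(92.75) = 0.01553, so d_i2 = 64.4 cm.
The final image is real, 64.4 cm to the right of lens 2 (overall magnification ≈ -0.88).

64.4 cm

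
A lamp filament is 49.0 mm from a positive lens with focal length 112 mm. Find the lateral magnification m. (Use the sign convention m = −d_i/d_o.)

1/d_i = 1/f − 1/d_o = 1/(112.0) − 1/(49.0) = -0.01148, so d_i = -87.11 mm.
m = −d_i/d_o = −(-87.11)/(49.0) = +1.78.
The image is virtual, upright and enlarged, on the same side as the object.

m = +1.78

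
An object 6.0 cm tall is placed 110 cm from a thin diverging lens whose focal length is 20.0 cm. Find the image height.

0.923 cm

For a diverging lens, f = -20.0 cm.
1/d_i = 1/f − 1/d_o = 1/(-20.00) − 1/(110) = -0.05909, so d_i = -16.92 cm.
m = −d_i/d_o = +0.1538.
|h_i| = |m|·h_o = 0.1538 × 6.0 = 0.923 cm. The image is virtual, upright and reduced, on the same side as the object.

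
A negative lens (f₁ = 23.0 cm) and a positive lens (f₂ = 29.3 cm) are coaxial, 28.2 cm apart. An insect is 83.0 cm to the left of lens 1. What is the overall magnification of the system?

f₁ = −23.0 cm (diverging).
Lens 1: 1/d_i1 = 1/(-23.0) − 1/(83.0) = -0.05553, so d_i1 = -18.01 cm; m₁ = −d_i1/d_o1 = +0.2170.
d_o2 = 28.2 − (-18.01) = 46.21 cm.
Lens 2: 1/d_i2 = 1/(29.3) − 1/(46.21) = 0.01249, so d_i2 = 80.07 cm; m₂ = −d_i2/d_o2 = -1.733.
m = m₁·m₂ = (+0.2170)(-1.733) = -0.376.

m = -0.376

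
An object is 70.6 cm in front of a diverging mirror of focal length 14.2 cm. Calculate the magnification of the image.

For a diverging mirror, f = -14.2 cm.
1/d_i = 1/f − 1/d_o = 1/(-14.20) − 1/(70.6) = -0.08459, so d_i = -11.82 cm.
m = −d_i/d_o = −(-11.82)/(70.6) = +0.167.
The image is virtual, upright and reduced, behind the mirror.

m = +0.167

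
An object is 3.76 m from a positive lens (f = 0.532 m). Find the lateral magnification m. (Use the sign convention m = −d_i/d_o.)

1/d_i = 1/f − 1/d_o = 1/(0.5320) − 1/(3.76) = 1.614, so d_i = 0.6197 m.
m = −d_i/d_o = −(0.6197)/(3.76) = -0.165.
The image is real, inverted and reduced, on the far side of the lens.

m = -0.165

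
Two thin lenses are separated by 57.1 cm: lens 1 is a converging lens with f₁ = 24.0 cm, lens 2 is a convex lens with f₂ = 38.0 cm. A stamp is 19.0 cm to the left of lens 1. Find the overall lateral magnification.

m = -1.65

Lens 1: 1/d_i1 = 1/(24.0) − 1/(19.0) = -0.01096, so d_i1 = -91.20 cm; m₁ = −d_i1/d_o1 = +4.800.
d_o2 = 57.1 − (-91.20) = 148.3 cm.
Lens 2: 1/d_i2 = 1/(38.0) − 1/(148.3) = 0.01957, so d_i2 = 51.09 cm; m₂ = −d_i2/d_o2 = -0.3445.
m = m₁·m₂ = (+4.800)(-0.3445) = -1.65.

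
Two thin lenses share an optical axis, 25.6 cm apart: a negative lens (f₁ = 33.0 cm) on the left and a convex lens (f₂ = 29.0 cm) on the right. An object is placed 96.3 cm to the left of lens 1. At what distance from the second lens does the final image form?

68.7 cm

Lens 1 is diverging, so f₁ = −33.0 cm.
Lens 1: 1/d_i1 = 1/f₁ − 1/d_o1 = 1/(-33.0) − 1/(96.3) = -0.04069, so d_i1 = -24.58 cm.
The intermediate image is 24.58 cm to the left of lens 1 (virtual), which is 25.6 − (-24.58) = 50.18 cm to the left of lens 2, so d_o2 = +50.18 cm.
Lens 2: 1/d_i2 = 1/f₂ − 1/d_o2 = 1/(29.0) − 1/(50.18) = 0.01455, so d_i2 = 68.7 cm.
The final image is real, 68.7 cm to the right of lens 2 (overall magnification ≈ -0.35).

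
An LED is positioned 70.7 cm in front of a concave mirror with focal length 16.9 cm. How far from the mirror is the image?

Mirror equation: 1/d_i = 1/f − 1/d_o = 1/(16.90) − 1/(70.7) = 0.05917 − 0.01414 = 0.04503, so d_i = 22.2 cm.
The image is real, inverted and reduced, in front of the mirror.

22.2 cm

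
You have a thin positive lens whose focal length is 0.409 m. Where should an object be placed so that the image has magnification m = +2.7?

m = −d_i/d_o ⇒ d_i = −m·d_o.
1/f = 1/d_o + 1/d_i = 1/d_o − 1/(m·d_o) = (1 − 1/m)/d_o, so d_o = f(1 − 1/m) = (0.4090)(1 − 1/(+2.7)) = 0.258 m.

0.258 m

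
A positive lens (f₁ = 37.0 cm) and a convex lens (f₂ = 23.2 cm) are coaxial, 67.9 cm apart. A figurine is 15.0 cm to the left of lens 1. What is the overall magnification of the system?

Lens 1: 1/d_i1 = 1/(37.0) − 1/(15.0) = -0.03964, so d_i1 = -25.23 cm; m₁ = −d_i1/d_o1 = +1.682.
d_o2 = 67.9 − (-25.23) = 93.13 cm.
Lens 2: 1/d_i2 = 1/(23.2) − 1/(93.13) = 0.03237, so d_i2 = 30.90 cm; m₂ = −d_i2/d_o2 = -0.3318.
m = m₁·m₂ = (+1.682)(-0.3318) = -0.558.

m = -0.558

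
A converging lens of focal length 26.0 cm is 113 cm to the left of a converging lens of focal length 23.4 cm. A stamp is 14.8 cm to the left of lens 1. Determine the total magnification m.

Lens 1: 1/d_i1 = 1/(26.0) − 1/(14.8) = -0.02911, so d_i1 = -34.36 cm; m₁ = −d_i1/d_o1 = +2.322.
d_o2 = 113 − (-34.36) = 147.4 cm.
Lens 2: 1/d_i2 = 1/(23.4) − 1/(147.4) = 0.03595, so d_i2 = 27.82 cm; m₂ = −d_i2/d_o2 = -0.1887.
m = m₁·m₂ = (+2.322)(-0.1887) = -0.438.

m = -0.438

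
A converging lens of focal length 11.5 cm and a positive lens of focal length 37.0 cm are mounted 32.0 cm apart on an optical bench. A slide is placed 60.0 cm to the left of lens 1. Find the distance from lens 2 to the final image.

Lens 1: 1/d_i1 = 1/f₁ − 1/d_o1 = 1/(11.5) − 1/(60.0) = 0.07029, so d_i1 = 14.23 cm.
The intermediate image is 14.23 cm to the right of lens 1, which is 32.0 − (14.23) = 17.77 cm to the left of lens 2, so d_o2 = +17.77 cm.
Lens 2: 1/d_i2 = 1/f₂ − 1/d_o2 = 1/(37.0) − 1/(17.77) = -0.02925, so d_i2 = -34.2 cm.
The final image is virtual, 34.2 cm to the left of lens 2 (overall magnification ≈ -0.46).

34.2 cm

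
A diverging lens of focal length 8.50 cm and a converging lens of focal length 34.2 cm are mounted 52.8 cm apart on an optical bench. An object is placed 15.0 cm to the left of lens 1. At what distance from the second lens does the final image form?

82.9 cm

Lens 1 is diverging, so f₁ = −8.50 cm.
Lens 1: 1/d_i1 = 1/f₁ − 1/d_o1 = 1/(-8.50) − 1/(15.0) = -0.1843, so d_i1 = -5.426 cm.
The intermediate image is 5.426 cm to the left of lens 1 (virtual), which is 52.8 − (-5.426) = 58.23 cm to the left of lens 2, so d_o2 = +58.23 cm.
Lens 2: 1/d_i2 = 1/f₂ − 1/d_o2 = 1/(34.2) − 1/(58.23) = 0.01207, so d_i2 = 82.9 cm.
The final image is real, 82.9 cm to the right of lens 2 (overall magnification ≈ -0.51).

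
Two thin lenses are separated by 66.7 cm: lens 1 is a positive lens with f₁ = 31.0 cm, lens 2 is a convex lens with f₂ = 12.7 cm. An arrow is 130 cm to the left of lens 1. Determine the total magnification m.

m = +0.299

Lens 1: 1/d_i1 = 1/(31.0) − 1/(130) = 0.02457, so d_i1 = 40.71 cm; m₁ = −d_i1/d_o1 = -0.3132.
d_o2 = 66.7 − (40.71) = 25.99 cm.
Lens 2: 1/d_i2 = 1/(12.7) − 1/(25.99) = 0.04026, so d_i2 = 24.84 cm; m₂ = −d_i2/d_o2 = -0.9556.
m = m₁·m₂ = (-0.3132)(-0.9556) = +0.299.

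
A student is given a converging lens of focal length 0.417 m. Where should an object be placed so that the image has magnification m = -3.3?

0.543 m

m = −d_i/d_o ⇒ d_i = −m·d_o.
1/f = 1/d_o + 1/d_i = 1/d_o − 1/(m·d_o) = (1 − 1/m)/d_o, so d_o = f(1 − 1/m) = (0.4170)(1 − 1/(-3.3)) = 0.543 m.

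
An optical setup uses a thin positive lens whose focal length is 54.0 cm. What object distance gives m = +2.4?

m = −d_i/d_o ⇒ d_i = −m·d_o.
1/f = 1/d_o + 1/d_i = 1/d_o − 1/(m·d_o) = (1 − 1/m)/d_o, so d_o = f(1 − 1/m) = (54.00)(1 − 1/(+2.4)) = 31.5 cm.

31.5 cm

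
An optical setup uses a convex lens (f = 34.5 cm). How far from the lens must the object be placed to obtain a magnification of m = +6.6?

29.3 cm

m = −d_i/d_o ⇒ d_i = −m·d_o.
1/f = 1/d_o + 1/d_i = 1/d_o − 1/(m·d_o) = (1 − 1/m)/d_o, so d_o = f(1 − 1/m) = (34.50)(1 − 1/(+6.6)) = 29.3 cm.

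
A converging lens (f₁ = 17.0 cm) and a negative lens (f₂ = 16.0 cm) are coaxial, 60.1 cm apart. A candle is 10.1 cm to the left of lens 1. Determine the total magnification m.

Lens 1: 1/d_i1 = 1/(17.0) − 1/(10.1) = -0.04019, so d_i1 = -24.88 cm; m₁ = −d_i1/d_o1 = +2.463.
d_o2 = 60.1 − (-24.88) = 84.98 cm.
f₂ = −16.0 cm (diverging).
Lens 2: 1/d_i2 = 1/(-16.0) − 1/(84.98) = -0.07427, so d_i2 = -13.46 cm; m₂ = −d_i2/d_o2 = +0.1584.
m = m₁·m₂ = (+2.463)(+0.1584) = +0.390.

m = +0.390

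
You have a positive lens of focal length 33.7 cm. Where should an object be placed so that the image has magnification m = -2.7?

m = −d_i/d_o ⇒ d_i = −m·d_o.
1/f = 1/d_o + 1/d_i = 1/d_o − 1/(m·d_o) = (1 − 1/m)/d_o, so d_o = f(1 − 1/m) = (33.70)(1 − 1/(-2.7)) = 46.2 cm.

46.2 cm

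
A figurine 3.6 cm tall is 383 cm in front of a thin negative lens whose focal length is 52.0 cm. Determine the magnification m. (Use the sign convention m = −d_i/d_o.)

m = +0.120

For a negative lens, f = -52.0 cm.
1/d_i = 1/f − 1/d_o = 1/(-52.00) − 1/(383) = -0.02184, so d_i = -45.78 cm.
m = −d_i/d_o = −(-45.78)/(383) = +0.120.
The image is virtual, upright and reduced, on the same side as the object.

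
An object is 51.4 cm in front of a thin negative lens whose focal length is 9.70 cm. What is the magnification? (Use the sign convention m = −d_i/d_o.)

m = +0.159

For a negative lens, f = -9.70 cm.
1/d_i = 1/f − 1/d_o = 1/(-9.700) − 1/(51.4) = -0.1225, so d_i = -8.160 cm.
m = −d_i/d_o = −(-8.160)/(51.4) = +0.159.
The image is virtual, upright and reduced, on the same side as the object.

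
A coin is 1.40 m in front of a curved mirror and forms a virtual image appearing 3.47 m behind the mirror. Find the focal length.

f = 2.35 m (concave)

Virtual image ⇒ d_i = −3.47 m.
1/f = 1/d_o + 1/d_i = 1/(1.40) + 1/(-3.47) = 0.4261, so f = 2.35 m.
Since f is positive, the curved mirror is concave.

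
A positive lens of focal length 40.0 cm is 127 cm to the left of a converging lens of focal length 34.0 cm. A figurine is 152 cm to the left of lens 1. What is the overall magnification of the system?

Lens 1: 1/d_i1 = 1/(40.0) − 1/(152) = 0.01842, so d_i1 = 54.29 cm; m₁ = −d_i1/d_o1 = -0.3572.
d_o2 = 127 − (54.29) = 72.71 cm.
Lens 2: 1/d_i2 = 1/(34.0) − 1/(72.71) = 0.01566, so d_i2 = 63.86 cm; m₂ = −d_i2/d_o2 = -0.8783.
m = m₁·m₂ = (-0.3572)(-0.8783) = +0.314.

m = +0.314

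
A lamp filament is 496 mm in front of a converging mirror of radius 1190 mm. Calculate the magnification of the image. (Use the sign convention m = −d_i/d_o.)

f = R/2 = 1190/2 = 595.0 mm.
1/d_i = 1/f − 1/d_o = 1/(595.0) − 1/(496) = -0.0003355, so d_i = -2981 mm.
m = −d_i/d_o = −(-2981)/(496) = +6.01.
The image is virtual, upright and enlarged, behind the mirror.

m = +6.01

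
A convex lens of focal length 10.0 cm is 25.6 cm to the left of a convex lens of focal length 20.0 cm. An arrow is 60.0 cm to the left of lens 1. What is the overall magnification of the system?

Lens 1: 1/d_i1 = 1/(10.0) − 1/(60.0) = 0.08333, so d_i1 = 12.00 cm; m₁ = −d_i1/d_o1 = -0.2000.
d_o2 = 25.6 − (12.00) = 13.60 cm.
Lens 2: 1/d_i2 = 1/(20.0) − 1/(13.60) = -0.02353, so d_i2 = -42.50 cm; m₂ = −d_i2/d_o2 = +3.125.
m = m₁·m₂ = (-0.2000)(+3.125) = -0.625.

m = -0.625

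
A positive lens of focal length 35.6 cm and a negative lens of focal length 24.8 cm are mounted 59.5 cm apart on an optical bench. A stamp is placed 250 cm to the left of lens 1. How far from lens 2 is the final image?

10.4 cm

Lens 1: 1/d_i1 = 1/f₁ − 1/d_o1 = 1/(35.6) − 1/(250) = 0.02409, so d_i1 = 41.51 cm.
The intermediate image is 41.51 cm to the right of lens 1, which is 59.5 − (41.51) = 17.99 cm to the left of lens 2, so d_o2 = +17.99 cm.
Lens 2 is diverging, so f₂ = −24.8 cm.
Lens 2: 1/d_i2 = 1/f₂ − 1/d_o2 = 1/(-24.8) − 1/(17.99) = -0.09591, so d_i2 = -10.4 cm.
The final image is virtual, 10.4 cm to the left of lens 2 (overall magnification ≈ -0.096).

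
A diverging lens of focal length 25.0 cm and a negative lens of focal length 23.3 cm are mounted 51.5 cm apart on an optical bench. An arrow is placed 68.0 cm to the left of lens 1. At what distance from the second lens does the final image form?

Lens 1 is diverging, so f₁ = −25.0 cm.
Lens 1: 1/d_i1 = 1/f₁ − 1/d_o1 = 1/(-25.0) − 1/(68.0) = -0.05471, so d_i1 = -18.28 cm.
The intermediate image is 18.28 cm to the left of lens 1 (virtual), which is 51.5 − (-18.28) = 69.78 cm to the left of lens 2, so d_o2 = +69.78 cm.
Lens 2 is diverging, so f₂ = −23.3 cm.
Lens 2: 1/d_i2 = 1/f₂ − 1/d_o2 = 1/(-23.3) − 1/(69.78) = -0.05725, so d_i2 = -17.5 cm.
The final image is virtual, 17.5 cm to the left of lens 2 (overall magnification ≈ 0.067).

17.5 cm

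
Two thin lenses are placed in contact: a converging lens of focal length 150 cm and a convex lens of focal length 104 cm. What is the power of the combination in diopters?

P = +1.63 D

P₁ = 1/f₁ = 1/(1.50 m) = +0.6667 D; P₂ = 1/f₂ = 1/(1.04 m) = +0.9615 D.
For thin lenses in contact, P = P₁ + P₂ = (+0.6667) + (+0.9615) = +1.63 D.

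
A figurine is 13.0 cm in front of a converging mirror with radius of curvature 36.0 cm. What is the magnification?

m = +3.60

f = R/2 = 36.0/2 = 18.00 cm.
1/d_i = 1/f − 1/d_o = 1/(18.00) − 1/(13.0) = -0.02137, so d_i = -46.80 cm.
m = −d_i/d_o = −(-46.80)/(13.0) = +3.60.
The image is virtual, upright and enlarged, behind the mirror.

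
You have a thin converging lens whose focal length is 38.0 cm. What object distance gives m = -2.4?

53.8 cm

m = −d_i/d_o ⇒ d_i = −m·d_o.
1/f = 1/d_o + 1/d_i = 1/d_o − 1/(m·d_o) = (1 − 1/m)/d_o, so d_o = f(1 − 1/m) = (38.00)(1 − 1/(-2.4)) = 53.8 cm.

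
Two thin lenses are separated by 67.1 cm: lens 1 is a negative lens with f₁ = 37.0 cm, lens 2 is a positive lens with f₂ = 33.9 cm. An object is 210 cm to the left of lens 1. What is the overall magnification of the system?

m = -0.0785

f₁ = −37.0 cm (diverging).
Lens 1: 1/d_i1 = 1/(-37.0) − 1/(210) = -0.03179, so d_i1 = -31.46 cm; m₁ = −d_i1/d_o1 = +0.1498.
d_o2 = 67.1 − (-31.46) = 98.56 cm.
Lens 2: 1/d_i2 = 1/(33.9) − 1/(98.56) = 0.01935, so d_i2 = 51.67 cm; m₂ = −d_i2/d_o2 = -0.5243.
m = m₁·m₂ = (+0.1498)(-0.5243) = -0.0785.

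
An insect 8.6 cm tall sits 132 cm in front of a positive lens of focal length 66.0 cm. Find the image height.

1/d_i = 1/f − 1/d_o = 1/(66.00) − 1/(132) = 0.007576, so d_i = 132.0 cm.
m = −d_i/d_o = -1.000.
|h_i| = |m|·h_o = 1.000 × 8.6 = 8.60 cm. The image is real, inverted and same size, on the far side of the lens.

8.60 cm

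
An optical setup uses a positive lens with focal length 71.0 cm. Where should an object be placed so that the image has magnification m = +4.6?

m = −d_i/d_o ⇒ d_i = −m·d_o.
1/f = 1/d_o + 1/d_i = 1/d_o − 1/(m·d_o) = (1 − 1/m)/d_o, so d_o = f(1 − 1/m) = (71.00)(1 − 1/(+4.6)) = 55.6 cm.

55.6 cm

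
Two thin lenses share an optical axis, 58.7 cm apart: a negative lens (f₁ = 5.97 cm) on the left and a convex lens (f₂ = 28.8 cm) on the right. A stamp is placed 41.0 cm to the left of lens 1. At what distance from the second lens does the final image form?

Lens 1 is diverging, so f₁ = −5.97 cm.
Lens 1: 1/d_i1 = 1/f₁ − 1/d_o1 = 1/(-5.97) − 1/(41.0) = -0.1919, so d_i1 = -5.211 cm.
The intermediate image is 5.211 cm to the left of lens 1 (virtual), which is 58.7 − (-5.211) = 63.91 cm to the left of lens 2, so d_o2 = +63.91 cm.
Lens 2: 1/d_i2 = 1/f₂ − 1/d_o2 = 1/(28.8) − 1/(63.91) = 0.01908, so d_i2 = 52.4 cm.
The final image is real, 52.4 cm to the right of lens 2 (overall magnification ≈ -0.10).

52.4 cm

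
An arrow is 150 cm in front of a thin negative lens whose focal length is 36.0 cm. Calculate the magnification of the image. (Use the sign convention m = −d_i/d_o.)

For a negative lens, f = -36.0 cm.
1/d_i = 1/f − 1/d_o = 1/(-36.00) − 1/(150) = -0.03444, so d_i = -29.03 cm.
m = −d_i/d_o = −(-29.03)/(150) = +0.194.
The image is virtual, upright and reduced, on the same side as the object.

m = +0.194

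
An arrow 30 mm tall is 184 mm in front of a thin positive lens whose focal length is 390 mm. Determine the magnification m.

m = +1.89

1/d_i = 1/f − 1/d_o = 1/(390.0) − 1/(184) = -0.002871, so d_i = -348.3 mm.
m = −d_i/d_o = −(-348.3)/(184) = +1.89.
The image is virtual, upright and enlarged, on the same side as the object.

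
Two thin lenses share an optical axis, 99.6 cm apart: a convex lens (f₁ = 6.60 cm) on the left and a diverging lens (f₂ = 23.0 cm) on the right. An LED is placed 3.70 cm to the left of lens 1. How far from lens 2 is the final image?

Lens 1: 1/d_i1 = 1/f₁ − 1/d_o1 = 1/(6.60) − 1/(3.70) = -0.1188, so d_i1 = -8.421 cm.
The intermediate image is 8.421 cm to the left of lens 1 (virtual), which is 99.6 − (-8.421) = 108.0 cm to the left of lens 2, so d_o2 = +108.0 cm.
Lens 2 is diverging, so f₂ = −23.0 cm.
Lens 2: 1/d_i2 = 1/f₂ − 1/d_o2 = 1/(-23.0) − 1/(108.0) = -0.05274, so d_i2 = -19.0 cm.
The final image is virtual, 19.0 cm to the left of lens 2 (overall magnification ≈ 0.40).

19.0 cm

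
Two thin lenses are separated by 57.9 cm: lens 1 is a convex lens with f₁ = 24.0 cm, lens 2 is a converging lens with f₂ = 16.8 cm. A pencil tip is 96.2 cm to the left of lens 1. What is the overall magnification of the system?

Lens 1: 1/d_i1 = 1/(24.0) − 1/(96.2) = 0.03127, so d_i1 = 31.98 cm; m₁ = −d_i1/d_o1 = -0.3324.
d_o2 = 57.9 − (31.98) = 25.92 cm.
Lens 2: 1/d_i2 = 1/(16.8) − 1/(25.92) = 0.02094, so d_i2 = 47.75 cm; m₂ = −d_i2/d_o2 = -1.842.
m = m₁·m₂ = (-0.3324)(-1.842) = +0.612.

m = +0.612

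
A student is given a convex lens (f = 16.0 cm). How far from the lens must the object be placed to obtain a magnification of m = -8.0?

m = −d_i/d_o ⇒ d_i = −m·d_o.
1/f = 1/d_o + 1/d_i = 1/d_o − 1/(m·d_o) = (1 − 1/m)/d_o, so d_o = f(1 − 1/m) = (16.00)(1 − 1/(-8.0)) = 18.0 cm.

18.0 cm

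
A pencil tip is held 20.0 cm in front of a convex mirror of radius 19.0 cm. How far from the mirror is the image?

6.44 cm

f = R/2 = 19.0/2 = 9.500 cm; for a convex mirror, f = -9.500 cm.
Mirror equation: 1/d_i = 1/f − 1/d_o = 1/(-9.500) − 1/(20.0) = -0.1053 − 0.05000 = -0.1553, so d_i = -6.44 cm.
The image is virtual, upright and reduced, behind the mirror.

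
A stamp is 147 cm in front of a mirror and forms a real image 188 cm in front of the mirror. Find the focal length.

f = 82.5 cm (concave)

Real image ⇒ d_i = +188 cm.
1/f = 1/d_o + 1/d_i = 1/(147) + 1/(188) = 0.01212, so f = 82.5 cm.
Since f is positive, the mirror is concave.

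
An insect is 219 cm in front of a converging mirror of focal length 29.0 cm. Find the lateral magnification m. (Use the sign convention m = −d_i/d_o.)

m = -0.153

1/d_i = 1/f − 1/d_o = 1/(29.00) − 1/(219) = 0.02992, so d_i = 33.43 cm.
m = −d_i/d_o = −(33.43)/(219) = -0.153.
The image is real, inverted and reduced, in front of the mirror.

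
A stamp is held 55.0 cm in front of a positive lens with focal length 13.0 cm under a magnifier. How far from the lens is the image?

17.0 cm

Thin-lens equation: 1/s_i = 1/f − 1/s_o = 1/(13.00) − 1/(55.0) = 0.07692 − 0.01818 = 0.05874, so s_i = 17.0 cm.
The image is real, inverted and reduced, on the far side of the lens.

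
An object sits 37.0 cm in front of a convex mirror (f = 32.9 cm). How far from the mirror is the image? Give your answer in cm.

17.4 cm

For a convex mirror, f = -32.9 cm.
Mirror equation: 1/q = 1/f − 1/p = 1/(-32.90) − 1/(37.0) = -0.03040 − 0.02703 = -0.05742, so q = -17.4 cm.
The image is virtual, upright and reduced, behind the mirror.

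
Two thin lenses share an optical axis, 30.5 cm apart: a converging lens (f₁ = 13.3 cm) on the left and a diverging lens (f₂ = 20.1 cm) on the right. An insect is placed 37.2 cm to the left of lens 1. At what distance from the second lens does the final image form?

6.59 cm

Lens 1: 1/d_i1 = 1/f₁ − 1/d_o1 = 1/(13.3) − 1/(37.2) = 0.04831, so d_i1 = 20.70 cm.
The intermediate image is 20.70 cm to the right of lens 1, which is 30.5 − (20.70) = 9.800 cm to the left of lens 2, so d_o2 = +9.800 cm.
Lens 2 is diverging, so f₂ = −20.1 cm.
Lens 2: 1/d_i2 = 1/f₂ − 1/d_o2 = 1/(-20.1) − 1/(9.800) = -0.1518, so d_i2 = -6.59 cm.
The final image is virtual, 6.59 cm to the left of lens 2 (overall magnification ≈ -0.37).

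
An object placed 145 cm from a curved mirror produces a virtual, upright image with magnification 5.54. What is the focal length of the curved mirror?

m = −d_i/d_o ⇒ d_i = −m·d_o = −(+5.54)·(145) = -803.3 cm.
1/f = 1/d_o + 1/d_i = 1/(145) + 1/(-803.3) = 0.005652, so f = 177 cm.
Since f is positive, the curved mirror is concave.

f = 177 cm (concave)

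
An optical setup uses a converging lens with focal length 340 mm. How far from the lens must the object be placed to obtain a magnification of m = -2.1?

m = −d_i/d_o ⇒ d_i = −m·d_o.
1/f = 1/d_o + 1/d_i = 1/d_o − 1/(m·d_o) = (1 − 1/m)/d_o, so d_o = f(1 − 1/m) = (340.0)(1 − 1/(-2.1)) = 502 mm.

502 mm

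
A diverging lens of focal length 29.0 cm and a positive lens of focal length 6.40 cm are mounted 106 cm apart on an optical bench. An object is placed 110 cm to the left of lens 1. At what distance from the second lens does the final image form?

6.73 cm

Lens 1 is diverging, so f₁ = −29.0 cm.
Lens 1: 1/d_i1 = 1/f₁ − 1/d_o1 = 1/(-29.0) − 1/(110) = -0.04357, so d_i1 = -22.95 cm.
The intermediate image is 22.95 cm to the left of lens 1 (virtual), which is 106 − (-22.95) = 128.9 cm to the left of lens 2, so d_o2 = +128.9 cm.
Lens 2: 1/d_i2 = 1/f₂ − 1/d_o2 = 1/(6.40) − 1/(128.9) = 0.1485, so d_i2 = 6.73 cm.
The final image is real, 6.73 cm to the right of lens 2 (overall magnification ≈ -0.011).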